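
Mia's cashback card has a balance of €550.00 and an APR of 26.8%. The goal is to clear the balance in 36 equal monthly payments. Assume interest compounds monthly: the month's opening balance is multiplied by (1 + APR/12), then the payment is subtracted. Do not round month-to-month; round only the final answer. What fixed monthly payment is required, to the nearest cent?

€22.39

Monthly rate r = 26.8%/12 = 2.23333% = 0.0223333.
Level-payment amortization: P = B₀·r / (1 − (1+r)^(−n)) = 550.00·0.0223333 / (1 − 1.02233^(−36)).
Denominator 1 − (1+r)^(−36) = 0.548488065.
P = 12.2833 / 0.548488065 ≈ 22.39.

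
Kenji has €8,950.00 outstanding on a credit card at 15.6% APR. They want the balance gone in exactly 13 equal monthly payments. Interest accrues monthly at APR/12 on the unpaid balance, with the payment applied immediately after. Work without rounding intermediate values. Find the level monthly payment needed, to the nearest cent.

€752.73

Monthly rate r = 15.6%/12 = 1.3% = 0.013.
Level-payment amortization: P = B₀·r / (1 − (1+r)^(−n)) = 8950.00·0.013 / (1 − 1.013^(−13)).
Denominator 1 − (1+r)^(−13) = 0.154570865.
P = 116.35 / 0.154570865 ≈ 752.73.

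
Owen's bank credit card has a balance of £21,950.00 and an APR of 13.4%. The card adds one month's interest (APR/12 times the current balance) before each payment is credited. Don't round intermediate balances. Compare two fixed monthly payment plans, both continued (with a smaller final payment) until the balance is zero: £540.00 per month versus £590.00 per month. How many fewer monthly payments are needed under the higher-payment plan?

6 fewer payments

Monthly rate r = 13.4%/12 = 1.11667% = 0.0111667.
At £540.00/mo: n = ⌈−ln(1 − rB₀/P)/ln(1+r)⌉ = 55 payments (last £258.62); total interest = total paid − £21,950.00 = £7,468.62.
At £590.00/mo: 49 payments (last £205.97); total interest £6,575.97.
Payments saved = 55 − 49 = 6.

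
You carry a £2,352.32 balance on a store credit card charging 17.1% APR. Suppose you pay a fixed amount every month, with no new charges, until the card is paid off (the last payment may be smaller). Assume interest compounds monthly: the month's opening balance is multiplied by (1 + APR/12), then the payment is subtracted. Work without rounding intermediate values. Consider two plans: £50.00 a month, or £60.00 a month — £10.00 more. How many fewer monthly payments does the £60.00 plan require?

21 fewer payments

Monthly rate r = 17.1%/12 = 1.425% = 0.01425.
At £50.00/mo: n = ⌈−ln(1 − rB₀/P)/ln(1+r)⌉ = 79 payments (last £22.19); total interest = total paid − £2,352.32 = £1,569.87.
At £60.00/mo: 58 payments (last £48.66); total interest £1,116.34.
Payments saved = 79 − 58 = 21.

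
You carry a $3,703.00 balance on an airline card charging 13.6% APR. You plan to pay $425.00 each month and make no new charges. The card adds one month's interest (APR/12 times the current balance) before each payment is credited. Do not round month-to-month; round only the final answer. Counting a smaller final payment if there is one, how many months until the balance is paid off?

Monthly rate r = 13.6%/12 = 1.13333% = 0.0113333.
Recurrence: B ← B·(1+r) − $425.00.
Month 1: interest $41.97; balance after payment $3,319.97.
Month 2: interest $37.63; balance after payment $2,932.59.
Closed form: n = −ln(1 − rB₀/P)/ln(1+r) = −ln(0.90125)/ln(1.01133) ≈ 9.226, so the balance reaches zero during payment 10.

10 payments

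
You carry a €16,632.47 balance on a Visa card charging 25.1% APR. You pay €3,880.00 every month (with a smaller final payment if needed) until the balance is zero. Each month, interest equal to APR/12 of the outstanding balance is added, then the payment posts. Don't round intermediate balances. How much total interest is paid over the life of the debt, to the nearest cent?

€985.07

Monthly rate r = 25.1%/12 = 2.09167% = 0.0209167.
Payoff takes n = ⌈−ln(1 − rB₀/P)/ln(1+r)⌉ = ⌈4.538⌉ = 5 payments; the last is €2,097.54.
Total paid = 4·€3,880.00 + €2,097.54 = €17,617.54.
Total interest = total paid − principal = €17,617.54 − €16,632.47 = €985.07.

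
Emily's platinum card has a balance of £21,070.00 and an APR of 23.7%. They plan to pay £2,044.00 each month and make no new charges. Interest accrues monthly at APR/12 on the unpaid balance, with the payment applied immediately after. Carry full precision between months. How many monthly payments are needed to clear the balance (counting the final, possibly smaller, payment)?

12 payments

Monthly rate r = 23.7%/12 = 1.975% = 0.01975.
Recurrence: B ← B·(1+r) − £2,044.00.
Month 1: interest £416.13; balance after payment £19,442.13.
Month 2: interest £383.98; balance after payment £17,782.11.
Closed form: n = −ln(1 − rB₀/P)/ln(1+r) = −ln(0.79641)/ln(1.01975) ≈ 11.639, so the balance reaches zero during payment 12.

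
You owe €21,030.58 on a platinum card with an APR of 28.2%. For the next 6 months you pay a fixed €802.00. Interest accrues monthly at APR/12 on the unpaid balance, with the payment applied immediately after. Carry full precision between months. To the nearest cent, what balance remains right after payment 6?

€19,071.94

Monthly rate r = 28.2%/12 = 2.35% = 0.0235.
Each month: B ← B·(1+r) − €802.00.
Month 1: interest €494.22; balance after payment €20,722.80.
Month 2: interest €486.99; balance after payment €20,407.78.
Month 3: interest €479.58; balance after payment €20,085.37.
Month 4: interest €472.01; balance after payment €19,755.37.
Month 5: interest €464.25; balance after payment €19,417.62.
Month 6: interest €456.31; balance after payment €19,071.94.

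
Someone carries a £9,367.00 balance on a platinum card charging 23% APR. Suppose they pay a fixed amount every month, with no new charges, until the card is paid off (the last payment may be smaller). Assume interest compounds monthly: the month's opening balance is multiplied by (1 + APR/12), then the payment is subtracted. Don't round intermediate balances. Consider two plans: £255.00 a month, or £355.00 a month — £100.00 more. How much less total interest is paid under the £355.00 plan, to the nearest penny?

£3,177.38

Monthly rate r = 23%/12 = 1.91667% = 0.0191667.
At £255.00/mo: n = ⌈−ln(1 − rB₀/P)/ln(1+r)⌉ = 65 payments (last £34.19); total interest = total paid − £9,367.00 = £6,987.19.
At £355.00/mo: 38 payments (last £41.81); total interest £3,809.81.
Interest saved = £6,987.19 − £3,809.81 = £3,177.38.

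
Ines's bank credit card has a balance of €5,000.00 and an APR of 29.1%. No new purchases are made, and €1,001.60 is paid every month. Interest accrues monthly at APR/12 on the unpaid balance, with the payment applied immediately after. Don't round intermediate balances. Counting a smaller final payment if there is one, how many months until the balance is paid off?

Monthly rate r = 29.1%/12 = 2.425% = 0.02425.
Recurrence: B ← B·(1+r) − €1,001.60.
Month 1: interest €121.25; balance after payment €4,119.65.
Month 2: interest €99.90; balance after payment €3,217.95.
Month 3: interest €78.04; balance after payment €2,294.39.
Month 4: interest €55.64; balance after payment €1,348.43.
Month 5: interest €32.70; balance after payment €379.53.
Month 6: interest €9.20; balance after payment €0.00.

6 payments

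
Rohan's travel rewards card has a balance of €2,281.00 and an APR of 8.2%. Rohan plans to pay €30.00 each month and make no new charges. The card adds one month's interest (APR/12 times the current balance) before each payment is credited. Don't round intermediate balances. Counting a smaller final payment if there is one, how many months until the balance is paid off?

108 months

Monthly rate r = 8.2%/12 = 0.683333% = 0.00683333.
Recurrence: B ← B·(1+r) − €30.00.
Month 1: interest €15.59; balance after payment €2,266.59.
Month 2: interest €15.49; balance after payment €2,252.08.
Closed form: n = −ln(1 − rB₀/P)/ln(1+r) = −ln(0.48044)/ln(1.00683) ≈ 107.642, so the balance reaches zero during payment 108.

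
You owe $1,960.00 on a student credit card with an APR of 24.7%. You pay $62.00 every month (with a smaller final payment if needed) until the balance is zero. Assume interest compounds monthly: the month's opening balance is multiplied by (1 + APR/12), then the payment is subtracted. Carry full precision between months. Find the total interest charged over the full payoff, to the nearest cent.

$1,240.88

Monthly rate r = 24.7%/12 = 2.05833% = 0.0205833.
Payoff takes n = ⌈−ln(1 − rB₀/P)/ln(1+r)⌉ = ⌈51.625⌉ = 52 payments; the last is $38.88.
Total paid = 51·$62.00 + $38.88 = $3,200.88.
Total interest = total paid − principal = $3,200.88 − $1,960.00 = $1,240.88.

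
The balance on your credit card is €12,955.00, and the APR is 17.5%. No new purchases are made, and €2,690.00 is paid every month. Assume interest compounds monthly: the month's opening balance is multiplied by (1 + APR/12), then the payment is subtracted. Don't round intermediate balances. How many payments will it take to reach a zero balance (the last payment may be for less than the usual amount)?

Monthly rate r = 17.5%/12 = 1.45833% = 0.0145833.
Recurrence: B ← B·(1+r) − €2,690.00.
Month 1: interest €188.93; balance after payment €10,453.93.
Month 2: interest €152.45; balance after payment €7,916.38.
Month 3: interest €115.45; balance after payment €5,341.83.
Month 4: interest €77.90; balance after payment €2,729.73.
Month 5: interest €39.81; balance after payment €79.54.
Month 6: interest €1.16; balance after payment €0.00.

6 payments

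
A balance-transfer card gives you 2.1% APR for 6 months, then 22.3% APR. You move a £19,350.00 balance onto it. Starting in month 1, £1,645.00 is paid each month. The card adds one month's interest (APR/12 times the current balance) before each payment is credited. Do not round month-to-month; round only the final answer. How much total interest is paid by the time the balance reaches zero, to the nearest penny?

£824.79

Promo months 1–6 at r₀ = 2.1%/12 = 0.00175; months 7+ at r₁ = 22.3%/12 = 0.0185833.
After month 6: iterate B ← B·(1+r₀) − £1,645.00 for 6 months → £9,640.78.
Then at r₁ with £1,645.00/mo: n₂ = −ln(1 − r₁·B/P)/ln(1+r₁) ≈ 6.26 → 7 more payments.
Total paid = 12·£1,645.00 + £434.79 = £20,174.79; interest = £20,174.79 − £19,350.00 = £824.79.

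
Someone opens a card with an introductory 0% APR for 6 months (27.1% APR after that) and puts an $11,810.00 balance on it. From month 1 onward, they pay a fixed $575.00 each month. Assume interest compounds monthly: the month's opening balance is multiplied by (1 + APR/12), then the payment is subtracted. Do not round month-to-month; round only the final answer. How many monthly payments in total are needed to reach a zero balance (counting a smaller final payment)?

Promo months 1–6 at r₀ = 0%/12 = 0; months 7+ at r₁ = 27.1%/12 = 0.0225833.
After month 6 (no interest yet): B = $11,810.00 − 6·$575.00 = $8,360.00.
Then at r₁ with $575.00/mo: n₂ = −ln(1 − r₁·B/P)/ln(1+r₁) ≈ 17.82 → 18 more payments.

24 months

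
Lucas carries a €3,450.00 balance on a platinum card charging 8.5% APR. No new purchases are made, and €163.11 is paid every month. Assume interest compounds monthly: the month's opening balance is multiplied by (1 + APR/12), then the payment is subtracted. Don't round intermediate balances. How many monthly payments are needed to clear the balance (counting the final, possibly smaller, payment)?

Monthly rate r = 8.5%/12 = 0.708333% = 0.00708333.
Recurrence: B ← B·(1+r) − €163.11.
Month 1: interest €24.44; balance after payment €3,311.33.
Month 2: interest €23.46; balance after payment €3,171.67.
Closed form: n = −ln(1 − rB₀/P)/ln(1+r) = −ln(0.85018)/ln(1.00708) ≈ 22.995, so the balance reaches zero during payment 23.

23 payments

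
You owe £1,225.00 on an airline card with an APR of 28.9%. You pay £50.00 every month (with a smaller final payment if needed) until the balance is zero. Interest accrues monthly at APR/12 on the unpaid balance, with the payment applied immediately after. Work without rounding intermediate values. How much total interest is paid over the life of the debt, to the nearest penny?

Monthly rate r = 28.9%/12 = 2.40833% = 0.0240833.
Payoff takes n = ⌈−ln(1 − rB₀/P)/ln(1+r)⌉ = ⌈37.470⌉ = 38 payments; the last is £23.63.
Total paid = 37·£50.00 + £23.63 = £1,873.63.
Total interest = total paid − principal = £1,873.63 − £1,225.00 = £648.63.

£648.63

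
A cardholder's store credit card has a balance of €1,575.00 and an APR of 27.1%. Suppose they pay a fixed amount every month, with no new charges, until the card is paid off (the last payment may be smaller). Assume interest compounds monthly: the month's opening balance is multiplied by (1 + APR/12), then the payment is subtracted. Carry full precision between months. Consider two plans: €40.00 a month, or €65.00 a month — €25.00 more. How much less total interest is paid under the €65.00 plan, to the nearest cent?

Monthly rate r = 27.1%/12 = 2.25833% = 0.0225833.
At €40.00/mo: n = ⌈−ln(1 − rB₀/P)/ln(1+r)⌉ = 99 payments (last €20.98); total interest = total paid − €1,575.00 = €2,365.98.
At €65.00/mo: 36 payments (last €31.34); total interest €731.34.
Interest saved = €2,365.98 − €731.34 = €1,634.64.

€1,634.64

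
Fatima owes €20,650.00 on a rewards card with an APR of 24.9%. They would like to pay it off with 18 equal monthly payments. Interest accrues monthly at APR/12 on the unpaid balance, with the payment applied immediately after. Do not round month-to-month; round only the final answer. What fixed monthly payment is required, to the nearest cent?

Monthly rate r = 24.9%/12 = 2.075% = 0.02075.
Level-payment amortization: P = B₀·r / (1 − (1+r)^(−n)) = 20650.00·0.02075 / (1 − 1.02075^(−18)).
Denominator 1 − (1+r)^(−18) = 0.309043025.
P = 428.487 / 0.309043025 ≈ 1386.50.

€1,386.50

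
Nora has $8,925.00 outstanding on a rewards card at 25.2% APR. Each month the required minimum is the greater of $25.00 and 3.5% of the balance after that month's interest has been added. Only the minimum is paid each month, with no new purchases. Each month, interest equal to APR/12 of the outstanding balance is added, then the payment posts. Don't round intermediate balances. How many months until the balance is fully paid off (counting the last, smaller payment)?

Monthly rate r = 25.2%/12 = 2.1% = 0.021.
While 3.5% of the post-interest balance exceeds $25.00, each month B ← (B·(1+r))·(1 − 0.035), i.e. B shrinks by the factor (1+r)·0.965 = 0.98526.
This holds for months 1–172. Entering month 173 the balance is $694.60; 3.5% of the post-interest balance is now below $25.00, so the flat $25.00 minimum applies from here.
From month 173 a fixed $25.00 at rate r clears $694.60 in 43 more payments. Total: 172 + 43 = 215 months.

215 months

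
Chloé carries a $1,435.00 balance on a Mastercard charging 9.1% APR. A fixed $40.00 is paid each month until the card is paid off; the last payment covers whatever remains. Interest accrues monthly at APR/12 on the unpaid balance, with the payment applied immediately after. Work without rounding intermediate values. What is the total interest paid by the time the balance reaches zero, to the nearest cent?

Monthly rate r = 9.1%/12 = 0.758333% = 0.00758333.
Payoff takes n = ⌈−ln(1 − rB₀/P)/ln(1+r)⌉ = ⌈42.030⌉ = 43 payments; the last is $1.21.
Total paid = 42·$40.00 + $1.21 = $1,681.21.
Total interest = total paid − principal = $1,681.21 − $1,435.00 = $246.21.

$246.21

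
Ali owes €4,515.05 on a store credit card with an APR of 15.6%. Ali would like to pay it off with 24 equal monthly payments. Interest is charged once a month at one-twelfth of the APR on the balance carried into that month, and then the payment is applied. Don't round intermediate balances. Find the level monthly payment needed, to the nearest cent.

€220.21

Monthly rate r = 15.6%/12 = 1.3% = 0.013.
Level-payment amortization: P = B₀·r / (1 − (1+r)^(−n)) = 4515.05·0.013 / (1 − 1.013^(−24)).
Denominator 1 − (1+r)^(−24) = 0.266545274.
P = 58.6957 / 0.266545274 ≈ 220.21.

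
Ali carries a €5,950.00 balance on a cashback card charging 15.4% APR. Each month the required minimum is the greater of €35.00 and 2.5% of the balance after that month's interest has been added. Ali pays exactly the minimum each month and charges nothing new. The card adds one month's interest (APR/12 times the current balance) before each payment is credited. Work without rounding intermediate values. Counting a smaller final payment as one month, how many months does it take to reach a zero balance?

172 months

Monthly rate r = 15.4%/12 = 1.28333% = 0.0128333.
While 2.5% of the post-interest balance exceeds €35.00, each month B ← (B·(1+r))·(1 − 0.025), i.e. B shrinks by the factor (1+r)·0.975 = 0.98751.
This holds for months 1–117. Entering month 118 the balance is €1,367.73; 2.5% of the post-interest balance is now below €35.00, so the flat €35.00 minimum applies from here.
From month 118 a fixed €35.00 at rate r clears €1,367.73 in 55 more payments. Total: 117 + 55 = 172 months.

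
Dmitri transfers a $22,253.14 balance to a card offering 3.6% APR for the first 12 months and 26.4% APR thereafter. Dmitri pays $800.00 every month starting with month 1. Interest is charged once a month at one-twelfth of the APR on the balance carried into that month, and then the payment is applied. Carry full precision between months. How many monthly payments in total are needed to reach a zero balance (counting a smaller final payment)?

Promo months 1–12 at r₀ = 3.6%/12 = 0.003; months 13+ at r₁ = 26.4%/12 = 0.022.
After month 12: iterate B ← B·(1+r₀) − $800.00 for 12 months → $13,307.61.
Then at r₁ with $800.00/mo: n₂ = −ln(1 − r₁·B/P)/ln(1+r₁) ≈ 20.94 → 21 more payments.

33 months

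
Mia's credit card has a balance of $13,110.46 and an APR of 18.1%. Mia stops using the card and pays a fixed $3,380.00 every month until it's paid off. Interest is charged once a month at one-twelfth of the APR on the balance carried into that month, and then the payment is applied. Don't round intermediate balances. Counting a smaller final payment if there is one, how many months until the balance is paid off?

5 months

Monthly rate r = 18.1%/12 = 1.50833% = 0.0150833.
Recurrence: B ← B·(1+r) − $3,380.00.
Month 1: interest $197.75; balance after payment $9,928.21.
Month 2: interest $149.75; balance after payment $6,697.96.
Month 3: interest $101.03; balance after payment $3,418.99.
Month 4: interest $51.57; balance after payment $90.56.
Month 5: interest $1.37; balance after payment $0.00.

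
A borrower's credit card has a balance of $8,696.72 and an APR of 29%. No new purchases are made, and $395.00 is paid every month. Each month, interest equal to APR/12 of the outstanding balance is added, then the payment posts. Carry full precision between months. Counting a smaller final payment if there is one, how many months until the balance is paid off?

32 months

Monthly rate r = 29%/12 = 2.41667% = 0.0241667.
Recurrence: B ← B·(1+r) − $395.00.
Month 1: interest $210.17; balance after payment $8,511.89.
Month 2: interest $205.70; balance after payment $8,322.59.
Closed form: n = −ln(1 − rB₀/P)/ln(1+r) = −ln(0.46792)/ln(1.02417) ≈ 31.804, so the balance reaches zero during payment 32.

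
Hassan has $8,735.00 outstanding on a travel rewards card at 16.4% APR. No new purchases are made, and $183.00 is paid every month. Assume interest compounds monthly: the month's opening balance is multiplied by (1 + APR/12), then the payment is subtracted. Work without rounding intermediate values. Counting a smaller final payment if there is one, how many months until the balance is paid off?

78 months

Monthly rate r = 16.4%/12 = 1.36667% = 0.0136667.
Recurrence: B ← B·(1+r) − $183.00.
Month 1: interest $119.38; balance after payment $8,671.38.
Month 2: interest $118.51; balance after payment $8,606.89.
Closed form: n = −ln(1 − rB₀/P)/ln(1+r) = −ln(0.34766)/ln(1.01367) ≈ 77.834, so the balance reaches zero during payment 78.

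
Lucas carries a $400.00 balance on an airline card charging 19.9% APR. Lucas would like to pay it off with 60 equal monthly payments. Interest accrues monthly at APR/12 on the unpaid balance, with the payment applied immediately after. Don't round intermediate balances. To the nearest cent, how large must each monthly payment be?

$10.58

Monthly rate r = 19.9%/12 = 1.65833% = 0.0165833.
Level-payment amortization: P = B₀·r / (1 − (1+r)^(−n)) = 400.00·0.0165833 / (1 − 1.01658^(−60)).
Denominator 1 − (1+r)^(−60) = 0.627247226.
P = 6.63333 / 0.627247226 ≈ 10.58.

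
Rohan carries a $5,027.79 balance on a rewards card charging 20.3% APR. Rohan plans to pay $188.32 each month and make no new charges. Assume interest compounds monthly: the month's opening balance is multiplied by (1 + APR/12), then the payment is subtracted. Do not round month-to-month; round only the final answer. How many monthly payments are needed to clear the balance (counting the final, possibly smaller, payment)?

Monthly rate r = 20.3%/12 = 1.69167% = 0.0169167.
Recurrence: B ← B·(1+r) − $188.32.
Month 1: interest $85.05; balance after payment $4,924.52.
Month 2: interest $83.31; balance after payment $4,819.51.
Closed form: n = −ln(1 − rB₀/P)/ln(1+r) = −ln(0.54836)/ln(1.01692) ≈ 35.817, so the balance reaches zero during payment 36.

36 payments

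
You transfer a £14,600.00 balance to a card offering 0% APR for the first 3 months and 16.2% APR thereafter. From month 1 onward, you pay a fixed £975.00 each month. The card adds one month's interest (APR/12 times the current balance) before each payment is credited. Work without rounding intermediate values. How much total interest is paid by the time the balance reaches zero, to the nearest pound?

Promo months 1–3 at r₀ = 0%/12 = 0; months 4+ at r₁ = 16.2%/12 = 0.0135.
After month 3 (no interest yet): B = £14,600.00 − 3·£975.00 = £11,675.00.
Then at r₁ with £975.00/mo: n₂ = −ln(1 − r₁·B/P)/ln(1+r₁) ≈ 13.15 → 14 more payments.
Total paid = 16·£975.00 + £146.12 = £15,746.12; interest = £15,746.12 − £14,600.00 = £1,146.12.

£1,146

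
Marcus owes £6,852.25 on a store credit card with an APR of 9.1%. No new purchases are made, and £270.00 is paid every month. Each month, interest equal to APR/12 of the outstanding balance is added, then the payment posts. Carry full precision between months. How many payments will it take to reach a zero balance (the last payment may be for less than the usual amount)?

Monthly rate r = 9.1%/12 = 0.758333% = 0.00758333.
Recurrence: B ← B·(1+r) − £270.00.
Month 1: interest £51.96; balance after payment £6,634.21.
Month 2: interest £50.31; balance after payment £6,414.52.
Closed form: n = −ln(1 − rB₀/P)/ln(1+r) = −ln(0.80754)/ln(1.00758) ≈ 28.294, so the balance reaches zero during payment 29.

29 payments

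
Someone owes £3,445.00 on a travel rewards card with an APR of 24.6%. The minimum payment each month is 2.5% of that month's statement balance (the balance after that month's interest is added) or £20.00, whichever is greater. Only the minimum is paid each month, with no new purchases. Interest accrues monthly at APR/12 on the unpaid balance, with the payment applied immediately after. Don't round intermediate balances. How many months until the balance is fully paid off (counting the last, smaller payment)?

375 months

Monthly rate r = 24.6%/12 = 2.05% = 0.0205.
While 2.5% of the post-interest balance exceeds £20.00, each month B ← (B·(1+r))·(1 − 0.025), i.e. B shrinks by the factor (1+r)·0.975 = 0.99499.
This holds for months 1–295. Entering month 296 the balance is £782.33; 2.5% of the post-interest balance is now below £20.00, so the flat £20.00 minimum applies from here.
From month 296 a fixed £20.00 at rate r clears £782.33 in 80 more payments. Total: 295 + 80 = 375 months.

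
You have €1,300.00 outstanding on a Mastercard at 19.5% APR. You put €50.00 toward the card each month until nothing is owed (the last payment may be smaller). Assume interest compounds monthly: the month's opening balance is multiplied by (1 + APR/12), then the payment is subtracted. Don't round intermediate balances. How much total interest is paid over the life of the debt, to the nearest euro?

€403

Monthly rate r = 19.5%/12 = 1.625% = 0.01625.
Payoff takes n = ⌈−ln(1 − rB₀/P)/ln(1+r)⌉ = ⌈34.061⌉ = 35 payments; the last is €3.09.
Total paid = 34·€50.00 + €3.09 = €1,703.09.
Total interest = total paid − principal = €1,703.09 − €1,300.00 = €403.09.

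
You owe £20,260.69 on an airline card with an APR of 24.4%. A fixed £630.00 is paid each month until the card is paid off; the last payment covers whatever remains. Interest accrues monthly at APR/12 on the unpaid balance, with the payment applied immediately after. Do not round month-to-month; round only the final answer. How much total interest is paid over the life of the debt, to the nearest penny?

Monthly rate r = 24.4%/12 = 2.03333% = 0.0203333.
Payoff takes n = ⌈−ln(1 − rB₀/P)/ln(1+r)⌉ = ⌈52.713⌉ = 53 payments; the last is £450.35.
Total paid = 52·£630.00 + £450.35 = £33,210.35.
Total interest = total paid − principal = £33,210.35 − £20,260.69 = £12,949.66.

£12,949.66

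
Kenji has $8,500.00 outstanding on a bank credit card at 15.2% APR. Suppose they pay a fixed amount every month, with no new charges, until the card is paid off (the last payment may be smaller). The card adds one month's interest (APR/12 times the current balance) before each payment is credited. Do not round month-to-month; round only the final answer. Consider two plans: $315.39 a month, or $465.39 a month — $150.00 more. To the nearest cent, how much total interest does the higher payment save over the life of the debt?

Monthly rate r = 15.2%/12 = 1.26667% = 0.0126667.
At $315.39/mo: n = ⌈−ln(1 − rB₀/P)/ln(1+r)⌉ = 34 payments (last $56.12); total interest = total paid − $8,500.00 = $1,963.99.
At $465.39/mo: 21 payments (last $420.78); total interest $1,228.58.
Interest saved = $1,963.99 − $1,228.58 = $735.41.

$735.41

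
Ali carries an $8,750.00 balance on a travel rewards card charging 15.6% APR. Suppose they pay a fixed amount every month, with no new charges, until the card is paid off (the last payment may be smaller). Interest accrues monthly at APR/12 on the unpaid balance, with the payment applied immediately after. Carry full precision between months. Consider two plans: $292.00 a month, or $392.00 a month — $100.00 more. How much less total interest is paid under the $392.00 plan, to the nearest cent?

$755.84

Monthly rate r = 15.6%/12 = 1.3% = 0.013.
At $292.00/mo: n = ⌈−ln(1 − rB₀/P)/ln(1+r)⌉ = 39 payments (last $62.49); total interest = total paid − $8,750.00 = $2,408.49.
At $392.00/mo: 27 payments (last $210.65); total interest $1,652.65.
Interest saved = $2,408.49 − $1,652.65 = $755.84.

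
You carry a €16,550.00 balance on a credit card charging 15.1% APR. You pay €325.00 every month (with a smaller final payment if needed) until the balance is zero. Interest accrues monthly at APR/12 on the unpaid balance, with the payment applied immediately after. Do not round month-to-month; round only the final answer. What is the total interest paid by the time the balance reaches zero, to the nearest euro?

€10,059

Monthly rate r = 15.1%/12 = 1.25833% = 0.0125833.
Payoff takes n = ⌈−ln(1 − rB₀/P)/ln(1+r)⌉ = ⌈81.874⌉ = 82 payments; the last is €284.44.
Total paid = 81·€325.00 + €284.44 = €26,609.44.
Total interest = total paid − principal = €26,609.44 − €16,550.00 = €10,059.44.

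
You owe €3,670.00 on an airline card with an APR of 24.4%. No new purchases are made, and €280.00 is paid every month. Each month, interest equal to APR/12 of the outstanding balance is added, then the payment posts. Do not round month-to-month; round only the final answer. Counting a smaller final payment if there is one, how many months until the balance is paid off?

16 payments

Monthly rate r = 24.4%/12 = 2.03333% = 0.0203333.
Recurrence: B ← B·(1+r) − €280.00.
Month 1: interest €74.62; balance after payment €3,464.62.
Month 2: interest €70.45; balance after payment €3,255.07.
Closed form: n = −ln(1 − rB₀/P)/ln(1+r) = −ln(0.73349)/ln(1.02033) ≈ 15.398, so the balance reaches zero during payment 16.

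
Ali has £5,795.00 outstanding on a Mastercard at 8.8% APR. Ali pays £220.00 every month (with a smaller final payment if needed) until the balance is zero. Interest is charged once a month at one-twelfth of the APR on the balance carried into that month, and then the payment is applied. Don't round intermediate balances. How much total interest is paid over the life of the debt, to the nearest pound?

Monthly rate r = 8.8%/12 = 0.733333% = 0.00733333.
Payoff takes n = ⌈−ln(1 − rB₀/P)/ln(1+r)⌉ = ⌈29.376⌉ = 30 payments; the last is £82.91.
Total paid = 29·£220.00 + £82.91 = £6,462.91.
Total interest = total paid − principal = £6,462.91 − £5,795.00 = £667.91.

£668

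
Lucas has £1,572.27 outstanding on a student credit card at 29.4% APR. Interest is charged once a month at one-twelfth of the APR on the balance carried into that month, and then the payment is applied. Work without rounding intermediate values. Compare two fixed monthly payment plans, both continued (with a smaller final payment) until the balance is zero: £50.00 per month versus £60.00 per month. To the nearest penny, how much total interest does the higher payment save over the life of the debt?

£493.15

Monthly rate r = 29.4%/12 = 2.45% = 0.0245.
At £50.00/mo: n = ⌈−ln(1 − rB₀/P)/ln(1+r)⌉ = 61 payments (last £39.74); total interest = total paid − £1,572.27 = £1,467.47.
At £60.00/mo: 43 payments (last £26.59); total interest £974.32.
Interest saved = £1,467.47 − £974.32 = £493.15.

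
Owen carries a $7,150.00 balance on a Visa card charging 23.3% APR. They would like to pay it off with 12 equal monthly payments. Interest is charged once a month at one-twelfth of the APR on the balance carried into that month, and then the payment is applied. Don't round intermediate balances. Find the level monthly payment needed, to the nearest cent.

Monthly rate r = 23.3%/12 = 1.94167% = 0.0194167.
Level-payment amortization: P = B₀·r / (1 − (1+r)^(−n)) = 7150.00·0.0194167 / (1 − 1.01942^(−12)).
Denominator 1 − (1+r)^(−12) = 0.206075428.
P = 138.829 / 0.206075428 ≈ 673.68.

$673.68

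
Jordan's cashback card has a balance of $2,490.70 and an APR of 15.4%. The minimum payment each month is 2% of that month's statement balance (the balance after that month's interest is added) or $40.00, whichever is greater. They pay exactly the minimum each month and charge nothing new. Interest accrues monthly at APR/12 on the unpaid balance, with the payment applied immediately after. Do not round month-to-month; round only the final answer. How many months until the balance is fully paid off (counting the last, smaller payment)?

Monthly rate r = 15.4%/12 = 1.28333% = 0.0128333.
While 2% of the post-interest balance exceeds $40.00, each month B ← (B·(1+r))·(1 − 0.02), i.e. B shrinks by the factor (1+r)·0.98 = 0.99258.
This holds for months 1–32. Entering month 33 the balance is $1,962.33; 2% of the post-interest balance is now below $40.00, so the flat $40.00 minimum applies from here.
From month 33 a fixed $40.00 at rate r clears $1,962.33 in 78 more payments. Total: 32 + 78 = 110 months.

110 months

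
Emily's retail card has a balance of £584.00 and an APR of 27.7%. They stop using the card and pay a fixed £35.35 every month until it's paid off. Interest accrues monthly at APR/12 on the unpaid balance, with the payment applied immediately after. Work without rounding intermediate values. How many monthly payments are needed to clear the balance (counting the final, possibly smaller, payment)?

Monthly rate r = 27.7%/12 = 2.30833% = 0.0230833.
Recurrence: B ← B·(1+r) − £35.35.
Month 1: interest £13.48; balance after payment £562.13.
Month 2: interest £12.98; balance after payment £539.76.
Closed form: n = −ln(1 − rB₀/P)/ln(1+r) = −ln(0.61865)/ln(1.02308) ≈ 21.043, so the balance reaches zero during payment 22.

22 payments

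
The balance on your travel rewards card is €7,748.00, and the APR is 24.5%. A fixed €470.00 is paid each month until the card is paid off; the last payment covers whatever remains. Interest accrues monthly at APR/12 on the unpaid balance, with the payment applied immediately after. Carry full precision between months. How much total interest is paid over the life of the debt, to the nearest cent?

Monthly rate r = 24.5%/12 = 2.04167% = 0.0204167.
Payoff takes n = ⌈−ln(1 − rB₀/P)/ln(1+r)⌉ = ⌈20.302⌉ = 21 payments; the last is €143.15.
Total paid = 20·€470.00 + €143.15 = €9,543.15.
Total interest = total paid − principal = €9,543.15 − €7,748.00 = €1,795.15.

€1,795.15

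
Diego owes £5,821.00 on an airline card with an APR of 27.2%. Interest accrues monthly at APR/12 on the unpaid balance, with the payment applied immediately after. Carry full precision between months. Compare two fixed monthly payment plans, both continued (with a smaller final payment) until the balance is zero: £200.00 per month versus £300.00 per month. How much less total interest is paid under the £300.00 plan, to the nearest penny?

Monthly rate r = 27.2%/12 = 2.26667% = 0.0226667.
At £200.00/mo: n = ⌈−ln(1 − rB₀/P)/ln(1+r)⌉ = 49 payments (last £19.06); total interest = total paid − £5,821.00 = £3,798.06.
At £300.00/mo: 26 payments (last £256.57); total interest £1,935.57.
Interest saved = £3,798.06 − £1,935.57 = £1,862.49.

£1,862.49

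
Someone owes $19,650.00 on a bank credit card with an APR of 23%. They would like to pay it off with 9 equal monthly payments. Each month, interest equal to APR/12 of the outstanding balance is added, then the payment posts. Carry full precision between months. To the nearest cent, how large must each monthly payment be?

Monthly rate r = 23%/12 = 1.91667% = 0.0191667.
Level-payment amortization: P = B₀·r / (1 − (1+r)^(−n)) = 19650.00·0.0191667 / (1 − 1.01917^(−9)).
Denominator 1 − (1+r)^(−9) = 0.157066913.
P = 376.625 / 0.157066913 ≈ 2397.86.

$2,397.86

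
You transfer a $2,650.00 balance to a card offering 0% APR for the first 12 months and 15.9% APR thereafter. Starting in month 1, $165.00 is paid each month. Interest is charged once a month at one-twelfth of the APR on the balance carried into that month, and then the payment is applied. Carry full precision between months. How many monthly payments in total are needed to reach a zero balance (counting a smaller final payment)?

17 months

Promo months 1–12 at r₀ = 0%/12 = 0; months 13+ at r₁ = 15.9%/12 = 0.01325.
After month 12 (no interest yet): B = $2,650.00 − 12·$165.00 = $670.00.
Then at r₁ with $165.00/mo: n₂ = −ln(1 − r₁·B/P)/ln(1+r₁) ≈ 4.20 → 5 more payments.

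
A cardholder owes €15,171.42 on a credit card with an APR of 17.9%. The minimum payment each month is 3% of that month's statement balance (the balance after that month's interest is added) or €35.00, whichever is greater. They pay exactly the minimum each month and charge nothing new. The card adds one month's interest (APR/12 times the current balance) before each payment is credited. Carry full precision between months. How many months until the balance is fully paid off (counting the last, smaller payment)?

211 months

Monthly rate r = 17.9%/12 = 1.49167% = 0.0149167.
While 3% of the post-interest balance exceeds €35.00, each month B ← (B·(1+r))·(1 − 0.03), i.e. B shrinks by the factor (1+r)·0.97 = 0.98447.
This holds for months 1–165. Entering month 166 the balance is €1,146.50; 3% of the post-interest balance is now below €35.00, so the flat €35.00 minimum applies from here.
From month 166 a fixed €35.00 at rate r clears €1,146.50 in 46 more payments. Total: 165 + 46 = 211 months.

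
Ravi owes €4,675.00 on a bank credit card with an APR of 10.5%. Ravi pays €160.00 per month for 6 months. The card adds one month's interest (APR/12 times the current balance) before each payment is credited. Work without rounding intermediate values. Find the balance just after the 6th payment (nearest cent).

€3,944.62

Monthly rate r = 10.5%/12 = 0.875% = 0.00875.
Each month: B ← B·(1+r) − €160.00.
Month 1: interest €40.91; balance after payment €4,555.91.
Month 2: interest €39.86; balance after payment €4,435.77.
Month 3: interest €38.81; balance after payment €4,314.58.
Month 4: interest €37.75; balance after payment €4,192.34.
Month 5: interest €36.68; balance after payment €4,069.02.
Month 6: interest €35.60; balance after payment €3,944.62.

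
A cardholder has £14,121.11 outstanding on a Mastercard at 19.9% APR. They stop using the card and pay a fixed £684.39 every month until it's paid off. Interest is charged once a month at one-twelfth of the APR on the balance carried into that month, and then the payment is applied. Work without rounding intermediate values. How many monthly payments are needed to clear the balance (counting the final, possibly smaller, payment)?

26 payments

Monthly rate r = 19.9%/12 = 1.65833% = 0.0165833.
Recurrence: B ← B·(1+r) − £684.39.
Month 1: interest £234.18; balance after payment £13,670.90.
Month 2: interest £226.71; balance after payment £13,213.21.
Closed form: n = −ln(1 − rB₀/P)/ln(1+r) = −ln(0.65783)/ln(1.01658) ≈ 25.463, so the balance reaches zero during payment 26.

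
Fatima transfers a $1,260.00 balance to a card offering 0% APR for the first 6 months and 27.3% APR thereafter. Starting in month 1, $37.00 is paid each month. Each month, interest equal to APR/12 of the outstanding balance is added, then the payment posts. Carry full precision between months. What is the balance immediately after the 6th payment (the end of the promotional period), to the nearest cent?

$1,038.00

Promo months 1–6 at r₀ = 0%/12 = 0; months 7+ at r₁ = 27.3%/12 = 0.02275.
After month 6 (no interest yet): B = $1,260.00 − 6·$37.00 = $1,038.00.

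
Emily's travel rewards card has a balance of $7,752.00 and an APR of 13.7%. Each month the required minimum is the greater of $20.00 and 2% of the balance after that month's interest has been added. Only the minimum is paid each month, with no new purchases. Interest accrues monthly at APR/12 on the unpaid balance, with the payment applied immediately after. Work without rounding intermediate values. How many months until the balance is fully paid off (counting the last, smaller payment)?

Monthly rate r = 13.7%/12 = 1.14167% = 0.0114167.
While 2% of the post-interest balance exceeds $20.00, each month B ← (B·(1+r))·(1 − 0.02), i.e. B shrinks by the factor (1+r)·0.98 = 0.99119.
This holds for months 1–233. Entering month 234 the balance is $985.83; 2% of the post-interest balance is now below $20.00, so the flat $20.00 minimum applies from here.
From month 234 a fixed $20.00 at rate r clears $985.83 in 73 more payments. Total: 233 + 73 = 306 months.

306 months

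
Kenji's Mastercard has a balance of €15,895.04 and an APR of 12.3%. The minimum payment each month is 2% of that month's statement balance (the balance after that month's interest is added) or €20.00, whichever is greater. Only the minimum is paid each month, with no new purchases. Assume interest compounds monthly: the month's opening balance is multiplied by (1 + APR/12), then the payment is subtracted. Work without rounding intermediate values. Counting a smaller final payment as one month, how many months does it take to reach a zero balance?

347 months

Monthly rate r = 12.3%/12 = 1.025% = 0.01025.
While 2% of the post-interest balance exceeds €20.00, each month B ← (B·(1+r))·(1 − 0.02), i.e. B shrinks by the factor (1+r)·0.98 = 0.99005.
This holds for months 1–278. Entering month 279 the balance is €984.77; 2% of the post-interest balance is now below €20.00, so the flat €20.00 minimum applies from here.
From month 279 a fixed €20.00 at rate r clears €984.77 in 69 more payments. Total: 278 + 69 = 347 months.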